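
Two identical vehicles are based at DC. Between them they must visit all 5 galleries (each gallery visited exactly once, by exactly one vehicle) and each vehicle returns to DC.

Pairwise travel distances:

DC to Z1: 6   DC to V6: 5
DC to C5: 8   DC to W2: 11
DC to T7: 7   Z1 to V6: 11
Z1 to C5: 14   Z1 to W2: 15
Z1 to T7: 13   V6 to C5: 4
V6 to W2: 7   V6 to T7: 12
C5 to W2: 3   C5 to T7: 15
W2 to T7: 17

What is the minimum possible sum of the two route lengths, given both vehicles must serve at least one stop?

Try each way of splitting the stops between the two vehicles (each non-empty) and, for each split, find the best tour for each vehicle:
  {Z1} + {V6, C5, W2, T7}: 12 + 36 = 48
  {V6} + {Z1, C5, W2, T7}: 10 + 46 = 56
  {Z1, V6} + {C5, W2, T7}: 22 + 35 = 57
  {C5} + {Z1, V6, W2, T7}: 16 + 47 = 63
  {Z1, C5} + {V6, W2, T7}: 28 + 36 = 64
  {V6, C5} + {Z1, W2, T7}: 17 + 45 = 62
  … (15 splits in total)
  {Z1, V6, C5, W2} + {T7}: 33 + 14 = 47  ← best
Best: vehicle 1 DC → Z1 → W2 → C5 → V6 → DC = 33; vehicle 2 DC → T7 → DC = 14; combined 47.

47 — the smallest possible combined total.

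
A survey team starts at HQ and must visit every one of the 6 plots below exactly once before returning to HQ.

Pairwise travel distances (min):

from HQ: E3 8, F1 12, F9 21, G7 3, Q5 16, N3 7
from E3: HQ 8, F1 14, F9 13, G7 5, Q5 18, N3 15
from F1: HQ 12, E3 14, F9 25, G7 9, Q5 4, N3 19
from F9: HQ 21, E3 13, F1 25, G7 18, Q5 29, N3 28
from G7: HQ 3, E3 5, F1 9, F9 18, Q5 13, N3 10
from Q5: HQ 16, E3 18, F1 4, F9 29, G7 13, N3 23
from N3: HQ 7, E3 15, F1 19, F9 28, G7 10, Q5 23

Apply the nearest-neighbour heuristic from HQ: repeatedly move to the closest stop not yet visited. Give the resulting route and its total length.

From HQ: distances to unvisited — G7=3, N3=7, E3=8, F1=12, Q5=16, F9=21. Nearest is G7 (3).
From G7: distances to unvisited — E3=5, F1=9, N3=10, Q5=13, F9=18. Nearest is E3 (5).
From E3: distances to unvisited — F9=13, F1=14, N3=15, Q5=18. Nearest is F9 (13).
From F9: distances to unvisited — F1=25, N3=28, Q5=29. Nearest is F1 (25).
From F1: distances to unvisited — Q5=4, N3=19. Nearest is Q5 (4).
From Q5: distances to unvisited — N3=23. Nearest is N3 (23).
Return N3→HQ: 7.
Total = 3 + 5 + 13 + 25 + 4 + 23 + 7 = 80.

Total distance 80 min via the nearest-neighbour route HQ → G7 → E3 → F9 → F1 → Q5 → N3 → HQ.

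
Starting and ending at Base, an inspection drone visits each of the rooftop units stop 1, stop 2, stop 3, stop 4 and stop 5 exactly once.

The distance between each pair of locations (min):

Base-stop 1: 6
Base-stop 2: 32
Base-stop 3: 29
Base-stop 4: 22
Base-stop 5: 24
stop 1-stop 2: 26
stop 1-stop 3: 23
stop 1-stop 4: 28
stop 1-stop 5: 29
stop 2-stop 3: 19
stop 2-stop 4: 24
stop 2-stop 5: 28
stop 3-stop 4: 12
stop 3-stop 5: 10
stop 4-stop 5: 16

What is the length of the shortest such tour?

Minimum total distance: 99 min.

There are 60 distinct closed tours to check (reversals are equivalent).
Base→stop 1→stop 2→stop 3→stop 4→stop 5→Base: 6+26+19+12+16+24 = 103
Base→stop 1→stop 2→stop 3→stop 5→stop 4→Base: 6+26+19+10+16+22 = 99
Base→stop 1→stop 2→stop 4→stop 3→stop 5→Base: 6+26+24+12+10+24 = 102
Base→stop 1→stop 2→stop 4→stop 5→stop 3→Base: 6+26+24+16+10+29 = 111
Base→stop 1→stop 2→stop 5→stop 3→stop 4→Base: 6+26+28+10+12+22 = 104
Base→stop 1→stop 2→stop 5→stop 4→stop 3→Base: 6+26+28+16+12+29 = 117
Base→stop 1→stop 3→stop 2→stop 4→stop 5→Base: 6+23+19+24+16+24 = 112
Base→stop 1→stop 3→stop 2→stop 5→stop 4→Base: 6+23+19+28+16+22 = 114
Base→stop 1→stop 3→stop 4→stop 2→stop 5→Base: 6+23+12+24+28+24 = 117
Base→stop 1→stop 3→stop 4→stop 5→stop 2→Base: 6+23+12+16+28+32 = 117
Base→stop 1→stop 3→stop 5→stop 2→stop 4→Base: 6+23+10+28+24+22 = 113
Base→stop 1→stop 3→stop 5→stop 4→stop 2→Base: 6+23+10+16+24+32 = 111
Base→stop 1→stop 4→stop 2→stop 3→stop 5→Base: 6+28+24+19+10+24 = 111
Base→stop 1→stop 4→stop 2→stop 5→stop 3→Base: 6+28+24+28+10+29 = 125
… (46 more)
The minimum is 99.
One optimal route: Base → stop 1 → stop 2 → stop 3 → stop 5 → stop 4 → Base (or its reverse).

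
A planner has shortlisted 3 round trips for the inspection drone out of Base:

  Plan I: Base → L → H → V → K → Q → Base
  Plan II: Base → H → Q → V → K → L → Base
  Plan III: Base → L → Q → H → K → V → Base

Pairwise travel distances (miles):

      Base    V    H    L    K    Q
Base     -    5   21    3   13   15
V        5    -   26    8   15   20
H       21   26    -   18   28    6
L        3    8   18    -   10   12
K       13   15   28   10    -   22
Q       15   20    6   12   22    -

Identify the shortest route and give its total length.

Plan I: 3 + 18 + 26 + 15 + 22 + 15 = 99
Plan II: 21 + 6 + 20 + 15 + 10 + 3 = 75
Plan III: 3 + 12 + 6 + 28 + 15 + 5 = 69

69 miles — Plan III is the shortest.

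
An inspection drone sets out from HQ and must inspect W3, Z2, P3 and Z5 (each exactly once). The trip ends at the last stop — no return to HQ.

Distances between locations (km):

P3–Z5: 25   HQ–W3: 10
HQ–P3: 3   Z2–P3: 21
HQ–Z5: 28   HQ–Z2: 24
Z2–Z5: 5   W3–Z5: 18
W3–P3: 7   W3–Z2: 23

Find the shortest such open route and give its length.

There are 4! = 24 possible orderings.
HQ - W3 - Z2 - P3 - Z5: 10+23+21+25 = 79
HQ - W3 - Z2 - Z5 - P3: 10+23+5+25 = 63
HQ - W3 - P3 - Z2 - Z5: 10+7+21+5 = 43
HQ - W3 - P3 - Z5 - Z2: 10+7+25+5 = 47
HQ - W3 - Z5 - Z2 - P3: 10+18+5+21 = 54
HQ - W3 - Z5 - P3 - Z2: 10+18+25+21 = 74
HQ - Z2 - W3 - P3 - Z5: 24+23+7+25 = 79
HQ - Z2 - W3 - Z5 - P3: 24+23+18+25 = 90
HQ - Z2 - P3 - W3 - Z5: 24+21+7+18 = 70
HQ - Z2 - P3 - Z5 - W3: 24+21+25+18 = 88
HQ - Z2 - Z5 - W3 - P3: 24+5+18+7 = 54
HQ - Z2 - Z5 - P3 - W3: 24+5+25+7 = 61
HQ - P3 - W3 - Z2 - Z5: 3+7+23+5 = 38
HQ - P3 - W3 - Z5 - Z2: 3+7+18+5 = 33
… (10 more)
The minimum is 33.
One shortest path: HQ → P3 → W3 → Z5 → Z2.

Shortest open route: 33 km.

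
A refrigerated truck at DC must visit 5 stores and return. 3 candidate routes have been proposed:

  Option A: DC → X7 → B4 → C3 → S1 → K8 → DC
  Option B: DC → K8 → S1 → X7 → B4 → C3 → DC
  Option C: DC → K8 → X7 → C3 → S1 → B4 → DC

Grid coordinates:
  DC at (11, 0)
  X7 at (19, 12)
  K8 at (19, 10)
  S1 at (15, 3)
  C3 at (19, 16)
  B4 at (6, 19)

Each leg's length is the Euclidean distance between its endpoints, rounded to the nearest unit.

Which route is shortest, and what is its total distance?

Option A: 14 + 15 + 13 + 14 + 8 + 13 = 77
Option B: 13 + 8 + 10 + 15 + 13 + 18 = 77
Option C: 13 + 2 + 4 + 14 + 18 + 20 = 71

71 — Option C is the shortest.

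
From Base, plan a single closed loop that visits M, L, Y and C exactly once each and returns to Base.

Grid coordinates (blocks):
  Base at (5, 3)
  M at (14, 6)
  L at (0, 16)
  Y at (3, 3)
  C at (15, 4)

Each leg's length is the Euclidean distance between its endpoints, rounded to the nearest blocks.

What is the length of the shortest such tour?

There are 12 distinct closed tours to check (reversals are equivalent).
Base→M→L→Y→C→Base: 9+17+13+12+10 = 61
Base→M→L→C→Y→Base: 9+17+19+12+2 = 59
Base→M→Y→L→C→Base: 9+11+13+19+10 = 62
Base→M→Y→C→L→Base: 9+11+12+19+14 = 65
Base→M→C→L→Y→Base: 9+2+19+13+2 = 45
Base→M→C→Y→L→Base: 9+2+12+13+14 = 50
Base→L→M→Y→C→Base: 14+17+11+12+10 = 64
Base→L→M→C→Y→Base: 14+17+2+12+2 = 47
Base→L→Y→M→C→Base: 14+13+11+2+10 = 50
Base→L→C→M→Y→Base: 14+19+2+11+2 = 48
Base→Y→M→L→C→Base: 2+11+17+19+10 = 59
Base→Y→L→M→C→Base: 2+13+17+2+10 = 44
The minimum is 44.
One optimal route: Base → Y → L → M → C → Base (or its reverse).

Shortest round trip = 44 blocks.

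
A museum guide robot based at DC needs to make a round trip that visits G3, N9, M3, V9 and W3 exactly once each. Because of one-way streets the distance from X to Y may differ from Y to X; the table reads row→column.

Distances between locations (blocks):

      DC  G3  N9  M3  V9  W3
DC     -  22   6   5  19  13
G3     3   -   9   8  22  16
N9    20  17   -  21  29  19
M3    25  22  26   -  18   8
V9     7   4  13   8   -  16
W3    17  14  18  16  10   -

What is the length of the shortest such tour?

Minimum total distance: 52 blocks.

DC - G3 - N9 - M3 - V9 - W3 - DC: 22+9+21+18+16+17 = 103
DC - G3 - N9 - M3 - W3 - V9 - DC: 22+9+21+8+10+7 = 77
DC - G3 - N9 - V9 - M3 - W3 - DC: 22+9+29+8+8+17 = 93
DC - G3 - N9 - V9 - W3 - M3 - DC: 22+9+29+16+16+25 = 117
DC - G3 - N9 - W3 - M3 - V9 - DC: 22+9+19+16+18+7 = 91
DC - G3 - N9 - W3 - V9 - M3 - DC: 22+9+19+10+8+25 = 93
DC - G3 - M3 - N9 - V9 - W3 - DC: 22+8+26+29+16+17 = 118
DC - G3 - M3 - N9 - W3 - V9 - DC: 22+8+26+19+10+7 = 92
DC - G3 - M3 - V9 - N9 - W3 - DC: 22+8+18+13+19+17 = 97
DC - G3 - M3 - V9 - W3 - N9 - DC: 22+8+18+16+18+20 = 102
DC - G3 - M3 - W3 - N9 - V9 - DC: 22+8+8+18+29+7 = 92
DC - G3 - M3 - W3 - V9 - N9 - DC: 22+8+8+10+13+20 = 81
DC - G3 - V9 - N9 - M3 - W3 - DC: 22+22+13+21+8+17 = 103
DC - G3 - V9 - N9 - W3 - M3 - DC: 22+22+13+19+16+25 = 117
… (106 more)
DC - N9 - M3 - W3 - V9 - G3 - DC: 6+21+8+10+4+3 = 52  ← best
The minimum is 52.
One optimal route: DC → N9 → M3 → W3 → V9 → G3 → DC.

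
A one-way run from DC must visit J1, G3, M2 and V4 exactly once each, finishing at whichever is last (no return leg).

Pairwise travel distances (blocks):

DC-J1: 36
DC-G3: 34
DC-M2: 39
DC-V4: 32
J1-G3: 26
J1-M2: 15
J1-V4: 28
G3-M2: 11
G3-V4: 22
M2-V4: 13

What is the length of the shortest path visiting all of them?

Shortest open route: 80 blocks.

There are 4! = 24 possible orderings.
DC → J1 → G3 → M2 → V4: 36+26+11+13 = 86
DC → J1 → G3 → V4 → M2: 36+26+22+13 = 97
DC → J1 → M2 → G3 → V4: 36+15+11+22 = 84
DC → J1 → M2 → V4 → G3: 36+15+13+22 = 86
DC → J1 → V4 → G3 → M2: 36+28+22+11 = 97
DC → J1 → V4 → M2 → G3: 36+28+13+11 = 88
DC → G3 → J1 → M2 → V4: 34+26+15+13 = 88
DC → G3 → J1 → V4 → M2: 34+26+28+13 = 101
DC → G3 → M2 → J1 → V4: 34+11+15+28 = 88
DC → G3 → M2 → V4 → J1: 34+11+13+28 = 86
DC → G3 → V4 → J1 → M2: 34+22+28+15 = 99
DC → G3 → V4 → M2 → J1: 34+22+13+15 = 84
DC → M2 → J1 → G3 → V4: 39+15+26+22 = 102
DC → M2 → J1 → V4 → G3: 39+15+28+22 = 104
… (10 more)
DC → V4 → G3 → M2 → J1: 32+22+11+15 = 80  ← best
The minimum is 80.
One shortest path: DC → V4 → G3 → M2 → J1.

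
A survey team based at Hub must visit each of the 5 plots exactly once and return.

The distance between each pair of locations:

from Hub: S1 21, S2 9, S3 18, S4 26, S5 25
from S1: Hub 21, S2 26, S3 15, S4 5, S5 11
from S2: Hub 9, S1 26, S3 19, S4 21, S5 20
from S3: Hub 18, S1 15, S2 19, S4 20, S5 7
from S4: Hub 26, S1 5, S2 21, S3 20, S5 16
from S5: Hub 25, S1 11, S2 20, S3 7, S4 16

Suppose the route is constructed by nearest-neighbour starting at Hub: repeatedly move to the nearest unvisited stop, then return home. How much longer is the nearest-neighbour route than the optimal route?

6 longer than the optimal tour.

Hub: S2=9, S3=18, S1=21, S5=25, S4=26 ⇒ S2
S2: S3=19, S5=20, S4=21, S1=26 ⇒ S3
S3: S5=7, S1=15, S4=20 ⇒ S5
S5: S1=11, S4=16 ⇒ S1
S1: S4=5 ⇒ S4
NN route Hub → S2 → S3 → S5 → S1 → S4 → Hub costs 77.
Optimal: Hub → S2 → S4 → S1 → S5 → S3 → Hub costs 71 (by enumerating all 60 distinct tours).
Excess = 77 − 71 = 6.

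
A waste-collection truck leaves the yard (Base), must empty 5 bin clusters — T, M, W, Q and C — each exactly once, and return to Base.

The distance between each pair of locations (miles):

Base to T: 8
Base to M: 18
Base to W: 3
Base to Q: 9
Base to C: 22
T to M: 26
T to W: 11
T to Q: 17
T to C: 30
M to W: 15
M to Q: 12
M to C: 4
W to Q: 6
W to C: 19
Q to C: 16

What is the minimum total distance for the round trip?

Base-T-M-W-Q-C-Base: 8+26+15+6+16+22 = 93
Base-T-M-W-C-Q-Base: 8+26+15+19+16+9 = 93
Base-T-M-Q-W-C-Base: 8+26+12+6+19+22 = 93
Base-T-M-Q-C-W-Base: 8+26+12+16+19+3 = 84
Base-T-M-C-W-Q-Base: 8+26+4+19+6+9 = 72
Base-T-M-C-Q-W-Base: 8+26+4+16+6+3 = 63
Base-T-W-M-Q-C-Base: 8+11+15+12+16+22 = 84
Base-T-W-M-C-Q-Base: 8+11+15+4+16+9 = 63
Base-T-W-Q-M-C-Base: 8+11+6+12+4+22 = 63
Base-T-W-Q-C-M-Base: 8+11+6+16+4+18 = 63
Base-T-W-C-M-Q-Base: 8+11+19+4+12+9 = 63
Base-T-W-C-Q-M-Base: 8+11+19+16+12+18 = 84
Base-T-Q-M-W-C-Base: 8+17+12+15+19+22 = 93
Base-T-Q-M-C-W-Base: 8+17+12+4+19+3 = 63
… (46 more)
The minimum is 63.
One optimal route: Base → T → M → C → Q → W → Base (or its reverse).

Shortest round trip = 63 miles.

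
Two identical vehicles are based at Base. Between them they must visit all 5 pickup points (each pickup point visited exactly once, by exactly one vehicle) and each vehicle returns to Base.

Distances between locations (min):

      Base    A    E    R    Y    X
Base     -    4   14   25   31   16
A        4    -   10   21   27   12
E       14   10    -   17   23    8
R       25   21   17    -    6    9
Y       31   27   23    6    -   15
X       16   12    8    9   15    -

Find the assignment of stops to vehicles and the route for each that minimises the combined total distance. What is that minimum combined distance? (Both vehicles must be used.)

Try each way of splitting the stops between the two vehicles (each non-empty) and, for each split, find the best tour for each vehicle:
  {A} + {E, R, Y, X}: 8 + 68 = 76
  {E} + {A, R, Y, X}: 28 + 62 = 90
  {A, E} + {R, Y, X}: 28 + 62 = 90
  {R} + {A, E, Y, X}: 50 + 68 = 118
  {A, R} + {E, Y, X}: 50 + 68 = 118
  {E, R} + {A, Y, X}: 56 + 62 = 118
  … (15 splits in total)
Best: vehicle 1 Base → A → Base = 8; vehicle 2 Base → E → R → Y → X → Base = 68; combined 76.

Minimum combined distance: 76 min.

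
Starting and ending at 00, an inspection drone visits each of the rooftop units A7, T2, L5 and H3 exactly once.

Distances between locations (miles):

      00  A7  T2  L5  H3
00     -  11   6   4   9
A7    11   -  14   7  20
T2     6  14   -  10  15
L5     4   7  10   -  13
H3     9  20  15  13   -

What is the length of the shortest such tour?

There are 12 distinct closed tours to check (reversals are equivalent).
00 - A7 - T2 - L5 - H3 - 00: 11+14+10+13+9 = 57
00 - A7 - T2 - H3 - L5 - 00: 11+14+15+13+4 = 57
00 - A7 - L5 - T2 - H3 - 00: 11+7+10+15+9 = 52
00 - A7 - L5 - H3 - T2 - 00: 11+7+13+15+6 = 52
00 - A7 - H3 - T2 - L5 - 00: 11+20+15+10+4 = 60
00 - A7 - H3 - L5 - T2 - 00: 11+20+13+10+6 = 60
00 - T2 - A7 - L5 - H3 - 00: 6+14+7+13+9 = 49
00 - T2 - A7 - H3 - L5 - 00: 6+14+20+13+4 = 57
00 - T2 - L5 - A7 - H3 - 00: 6+10+7+20+9 = 52
00 - T2 - H3 - A7 - L5 - 00: 6+15+20+7+4 = 52
00 - L5 - A7 - T2 - H3 - 00: 4+7+14+15+9 = 49
00 - L5 - T2 - A7 - H3 - 00: 4+10+14+20+9 = 57
The minimum is 49.
One optimal route: 00 → T2 → A7 → L5 → H3 → 00 (or its reverse).

49 miles — the shortest possible round trip.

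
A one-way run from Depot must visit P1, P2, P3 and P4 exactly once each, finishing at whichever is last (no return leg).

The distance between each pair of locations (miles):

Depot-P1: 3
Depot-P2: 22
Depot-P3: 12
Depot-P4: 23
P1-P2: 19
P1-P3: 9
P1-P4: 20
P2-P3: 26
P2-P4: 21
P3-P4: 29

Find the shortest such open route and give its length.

There are 4! = 24 possible orderings.
Depot → P1 → P2 → P3 → P4: 3+19+26+29 = 77
Depot → P1 → P2 → P4 → P3: 3+19+21+29 = 72
Depot → P1 → P3 → P2 → P4: 3+9+26+21 = 59
Depot → P1 → P3 → P4 → P2: 3+9+29+21 = 62
Depot → P1 → P4 → P2 → P3: 3+20+21+26 = 70
Depot → P1 → P4 → P3 → P2: 3+20+29+26 = 78
Depot → P2 → P1 → P3 → P4: 22+19+9+29 = 79
Depot → P2 → P1 → P4 → P3: 22+19+20+29 = 90
Depot → P2 → P3 → P1 → P4: 22+26+9+20 = 77
Depot → P2 → P3 → P4 → P1: 22+26+29+20 = 97
Depot → P2 → P4 → P1 → P3: 22+21+20+9 = 72
Depot → P2 → P4 → P3 → P1: 22+21+29+9 = 81
Depot → P3 → P1 → P2 → P4: 12+9+19+21 = 61
Depot → P3 → P1 → P4 → P2: 12+9+20+21 = 62
… (10 more)
The minimum is 59.
One shortest path: Depot → P1 → P3 → P2 → P4.

Minimum one-way distance = 59 miles.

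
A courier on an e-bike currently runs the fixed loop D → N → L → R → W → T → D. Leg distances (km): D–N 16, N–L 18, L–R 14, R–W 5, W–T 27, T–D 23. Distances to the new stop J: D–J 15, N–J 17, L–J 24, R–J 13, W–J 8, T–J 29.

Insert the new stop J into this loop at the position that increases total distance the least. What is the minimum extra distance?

Insertion cost between consecutive stops i–j is d(i,J) + d(J,j) − d(i,j):
  between D and N: 15 + 17 − 16 = 16
  between N and L: 17 + 24 − 18 = 23
  between L and R: 24 + 13 − 14 = 23
  between R and W: 13 + 8 − 5 = 16
  between W and T: 8 + 29 − 27 = 10
  between T and D: 29 + 15 − 23 = 21
Cheapest insertion is between W and T, adding 10.
New total = 103 + 10 = 113.

Minimum extra distance: 10 km, inserting J between W and T.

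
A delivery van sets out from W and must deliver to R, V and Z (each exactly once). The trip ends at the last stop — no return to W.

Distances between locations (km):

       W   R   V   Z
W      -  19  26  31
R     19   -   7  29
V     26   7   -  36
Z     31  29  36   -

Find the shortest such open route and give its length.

62 km — the minimum one-way total.

There are 3! = 6 possible orderings.
W→R→V→Z: 19+7+36 = 62
W→R→Z→V: 19+29+36 = 84
W→V→R→Z: 26+7+29 = 62
W→V→Z→R: 26+36+29 = 91
W→Z→R→V: 31+29+7 = 67
W→Z→V→R: 31+36+7 = 74
The minimum is 62.
One shortest path: W → R → V → Z.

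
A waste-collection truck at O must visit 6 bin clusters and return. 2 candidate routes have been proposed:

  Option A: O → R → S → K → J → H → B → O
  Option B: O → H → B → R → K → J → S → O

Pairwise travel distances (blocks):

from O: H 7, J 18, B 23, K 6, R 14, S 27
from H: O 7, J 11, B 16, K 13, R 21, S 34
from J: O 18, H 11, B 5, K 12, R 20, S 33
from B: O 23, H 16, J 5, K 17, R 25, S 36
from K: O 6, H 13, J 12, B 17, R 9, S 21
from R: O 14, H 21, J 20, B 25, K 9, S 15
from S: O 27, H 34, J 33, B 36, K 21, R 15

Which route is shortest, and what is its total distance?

112 blocks — Option A is the shortest.

Option A: 14 + 15 + 21 + 12 + 11 + 16 + 23 = 112
Option B: 7 + 16 + 25 + 9 + 12 + 33 + 27 = 129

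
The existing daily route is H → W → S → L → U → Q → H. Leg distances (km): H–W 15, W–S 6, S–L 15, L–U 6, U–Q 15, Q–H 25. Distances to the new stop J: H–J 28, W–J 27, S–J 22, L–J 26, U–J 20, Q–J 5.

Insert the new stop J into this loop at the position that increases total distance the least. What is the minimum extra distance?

Insertion cost between consecutive stops i–j is d(i,J) + d(J,j) − d(i,j):
  between H and W: 28 + 27 − 15 = 40
  between W and S: 27 + 22 − 6 = 43
  between S and L: 22 + 26 − 15 = 33
  between L and U: 26 + 20 − 6 = 40
  between U and Q: 20 + 5 − 15 = 10
  between Q and H: 5 + 28 − 25 = 8
Cheapest insertion is between Q and H, adding 8.
New total = 82 + 8 = 90.

Adding 8 km by placing J on the Q–H leg.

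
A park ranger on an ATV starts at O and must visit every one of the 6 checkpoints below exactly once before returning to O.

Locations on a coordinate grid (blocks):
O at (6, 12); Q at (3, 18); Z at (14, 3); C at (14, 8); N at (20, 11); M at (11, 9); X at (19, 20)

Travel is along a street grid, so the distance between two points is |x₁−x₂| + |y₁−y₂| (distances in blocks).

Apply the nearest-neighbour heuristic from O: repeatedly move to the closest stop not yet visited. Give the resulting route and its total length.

68 blocks along O → M → C → Z → N → X → Q → O.

At O the remaining stops are M 8, Q 9, C 12, N 15, Z 17, X 21; go to M.
At M the remaining stops are C 4, Z 9, N 11, Q 17, X 19; go to C.
At C the remaining stops are Z 5, N 9, X 17, Q 21; go to Z.
At Z the remaining stops are N 14, X 22, Q 26; go to N.
At N the remaining stops are X 10, Q 24; go to X.
At X the remaining stops are Q 18; go to Q.
Return Q→O: 9.
Total = 8 + 4 + 5 + 14 + 10 + 18 + 9 = 68.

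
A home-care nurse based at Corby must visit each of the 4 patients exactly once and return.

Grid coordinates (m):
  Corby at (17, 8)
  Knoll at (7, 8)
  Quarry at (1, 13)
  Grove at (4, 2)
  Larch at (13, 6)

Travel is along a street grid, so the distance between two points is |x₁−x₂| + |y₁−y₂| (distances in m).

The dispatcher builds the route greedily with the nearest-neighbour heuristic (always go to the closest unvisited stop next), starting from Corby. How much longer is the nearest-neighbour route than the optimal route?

The nearest-neighbour route is 4 m longer than optimal.

From Corby: Larch=6, Knoll=10, Grove=19, Quarry=21 → choose Larch (6).
From Larch: Knoll=8, Grove=13, Quarry=19 → choose Knoll (8).
From Knoll: Grove=9, Quarry=11 → choose Grove (9).
From Grove: Quarry=14 → choose Quarry (14).
NN route Corby → Larch → Knoll → Grove → Quarry → Corby costs 58.
Optimal: Corby → Knoll → Quarry → Grove → Larch → Corby costs 54 (by enumerating all 12 distinct tours).
Excess = 58 − 54 = 4.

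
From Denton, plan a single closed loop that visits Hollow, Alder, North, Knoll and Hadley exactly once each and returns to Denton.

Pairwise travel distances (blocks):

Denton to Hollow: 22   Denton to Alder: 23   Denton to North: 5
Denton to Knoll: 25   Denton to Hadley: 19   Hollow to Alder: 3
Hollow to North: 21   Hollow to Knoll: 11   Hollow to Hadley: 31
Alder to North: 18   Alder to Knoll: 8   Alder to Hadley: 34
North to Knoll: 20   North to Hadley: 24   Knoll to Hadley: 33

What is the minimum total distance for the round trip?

86 blocks — the shortest possible round trip.

With 5 stops there are 5!/2 = 60 distinct round trips (a route and its reverse cost the same).
Denton→Hollow→Alder→North→Knoll→Hadley→Denton: 22+3+18+20+33+19 = 115
Denton→Hollow→Alder→North→Hadley→Knoll→Denton: 22+3+18+24+33+25 = 125
Denton→Hollow→Alder→Knoll→North→Hadley→Denton: 22+3+8+20+24+19 = 96
Denton→Hollow→Alder→Knoll→Hadley→North→Denton: 22+3+8+33+24+5 = 95
Denton→Hollow→Alder→Hadley→North→Knoll→Denton: 22+3+34+24+20+25 = 128
Denton→Hollow→Alder→Hadley→Knoll→North→Denton: 22+3+34+33+20+5 = 117
Denton→Hollow→North→Alder→Knoll→Hadley→Denton: 22+21+18+8+33+19 = 121
Denton→Hollow→North→Alder→Hadley→Knoll→Denton: 22+21+18+34+33+25 = 153
Denton→Hollow→North→Knoll→Alder→Hadley→Denton: 22+21+20+8+34+19 = 124
Denton→Hollow→North→Knoll→Hadley→Alder→Denton: 22+21+20+33+34+23 = 153
Denton→Hollow→North→Hadley→Alder→Knoll→Denton: 22+21+24+34+8+25 = 134
Denton→Hollow→North→Hadley→Knoll→Alder→Denton: 22+21+24+33+8+23 = 131
Denton→Hollow→Knoll→Alder→North→Hadley→Denton: 22+11+8+18+24+19 = 102
Denton→Hollow→Knoll→Alder→Hadley→North→Denton: 22+11+8+34+24+5 = 104
… (46 more)
Denton→North→Knoll→Alder→Hollow→Hadley→Denton: 5+20+8+3+31+19 = 86  ← best
The minimum is 86.
One optimal route: Denton → North → Knoll → Alder → Hollow → Hadley → Denton (or its reverse).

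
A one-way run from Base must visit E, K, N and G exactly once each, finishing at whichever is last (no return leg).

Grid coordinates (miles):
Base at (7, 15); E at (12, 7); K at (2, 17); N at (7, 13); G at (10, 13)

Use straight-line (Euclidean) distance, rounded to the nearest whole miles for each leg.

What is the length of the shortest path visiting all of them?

There are 4! = 24 possible orderings.
Base→E→K→N→G: 9+14+6+3 = 32
Base→E→K→G→N: 9+14+9+3 = 35
Base→E→N→K→G: 9+8+6+9 = 32
Base→E→N→G→K: 9+8+3+9 = 29
Base→E→G→K→N: 9+6+9+6 = 30
Base→E→G→N→K: 9+6+3+6 = 24
Base→K→E→N→G: 5+14+8+3 = 30
Base→K→E→G→N: 5+14+6+3 = 28
Base→K→N→E→G: 5+6+8+6 = 25
Base→K→N→G→E: 5+6+3+6 = 20
Base→K→G→E→N: 5+9+6+8 = 28
Base→K→G→N→E: 5+9+3+8 = 25
Base→N→E→K→G: 2+8+14+9 = 33
Base→N→E→G→K: 2+8+6+9 = 25
… (10 more)
The minimum is 20.
One shortest path: Base → K → N → G → E.

20 miles — the minimum one-way total.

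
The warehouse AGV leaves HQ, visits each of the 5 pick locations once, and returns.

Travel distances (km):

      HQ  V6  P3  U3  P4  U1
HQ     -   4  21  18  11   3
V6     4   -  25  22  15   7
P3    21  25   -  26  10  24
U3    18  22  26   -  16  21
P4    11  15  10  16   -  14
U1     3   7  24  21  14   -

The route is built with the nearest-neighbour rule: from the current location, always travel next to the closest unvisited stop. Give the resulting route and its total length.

From HQ: distances to unvisited — U1=3, V6=4, P4=11, U3=18, P3=21. Nearest is U1 (3).
From U1: distances to unvisited — V6=7, P4=14, U3=21, P3=24. Nearest is V6 (7).
From V6: distances to unvisited — P4=15, U3=22, P3=25. Nearest is P4 (15).
From P4: distances to unvisited — P3=10, U3=16. Nearest is P3 (10).
From P3: distances to unvisited — U3=26. Nearest is U3 (26).
Return U3→HQ: 18.
Total = 3 + 7 + 15 + 10 + 26 + 18 = 79.

Nearest-neighbour total = 79 km; route HQ → U1 → V6 → P4 → P3 → U3 → HQ.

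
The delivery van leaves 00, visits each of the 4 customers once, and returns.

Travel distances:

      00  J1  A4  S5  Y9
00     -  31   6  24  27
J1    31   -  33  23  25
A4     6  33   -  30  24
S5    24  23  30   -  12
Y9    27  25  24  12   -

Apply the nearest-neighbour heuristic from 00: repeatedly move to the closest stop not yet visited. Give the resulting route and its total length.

From 00: distances to unvisited — A4=6, S5=24, Y9=27, J1=31. Nearest is A4 (6).
From A4: distances to unvisited — Y9=24, S5=30, J1=33. Nearest is Y9 (24).
From Y9: distances to unvisited — S5=12, J1=25. Nearest is S5 (12).
From S5: distances to unvisited — J1=23. Nearest is J1 (23).
Return J1→00: 31.
Total = 6 + 24 + 12 + 23 + 31 = 96.

Total distance 96 via the nearest-neighbour route 00 → A4 → Y9 → S5 → J1 → 00.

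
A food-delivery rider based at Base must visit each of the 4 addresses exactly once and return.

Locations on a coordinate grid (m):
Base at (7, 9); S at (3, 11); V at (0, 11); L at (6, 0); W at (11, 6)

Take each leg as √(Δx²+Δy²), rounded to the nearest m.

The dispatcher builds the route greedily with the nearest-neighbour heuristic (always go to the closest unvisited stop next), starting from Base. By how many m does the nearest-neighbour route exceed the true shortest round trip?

The nearest-neighbour route is 3 m longer than optimal.

Base: S=4, W=5, V=7, L=9 ⇒ S
S: V=3, W=9, L=11 ⇒ V
V: W=12, L=13 ⇒ W
W: L=8 ⇒ L
NN route Base → S → V → W → L → Base costs 36.
Optimal: Base → S → V → L → W → Base costs 33 (by enumerating all 12 distinct tours).
Excess = 36 − 33 = 3.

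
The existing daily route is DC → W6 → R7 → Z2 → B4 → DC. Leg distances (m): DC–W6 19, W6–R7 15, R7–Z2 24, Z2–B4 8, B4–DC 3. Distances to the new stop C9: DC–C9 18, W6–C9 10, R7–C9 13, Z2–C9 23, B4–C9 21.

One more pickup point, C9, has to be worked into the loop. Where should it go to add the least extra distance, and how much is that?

Minimum extra distance: 8 m, inserting C9 between W6 and R7.

Insertion cost between consecutive stops i–j is d(i,C9) + d(C9,j) − d(i,j):
  between DC and W6: 18 + 10 − 19 = 9
  between W6 and R7: 10 + 13 − 15 = 8
  between R7 and Z2: 13 + 23 − 24 = 12
  between Z2 and B4: 23 + 21 − 8 = 36
  between B4 and DC: 21 + 18 − 3 = 36
Cheapest insertion is between W6 and R7, adding 8.
New total = 69 + 8 = 77.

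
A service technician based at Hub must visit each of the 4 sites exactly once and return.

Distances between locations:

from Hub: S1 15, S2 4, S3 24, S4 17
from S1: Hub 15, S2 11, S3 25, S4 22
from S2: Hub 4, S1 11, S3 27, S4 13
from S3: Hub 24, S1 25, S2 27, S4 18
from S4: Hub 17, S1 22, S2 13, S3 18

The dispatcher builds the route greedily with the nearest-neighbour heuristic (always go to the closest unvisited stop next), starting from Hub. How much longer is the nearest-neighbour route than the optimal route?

The nearest-neighbour route is 4 longer than optimal.

Hub: S2=4, S1=15, S4=17, S3=24 ⇒ S2
S2: S1=11, S4=13, S3=27 ⇒ S1
S1: S4=22, S3=25 ⇒ S4
S4: S3=18 ⇒ S3
NN route Hub → S2 → S1 → S4 → S3 → Hub costs 79.
Optimal: Hub → S1 → S3 → S4 → S2 → Hub costs 75 (by enumerating all 12 distinct tours).
Excess = 79 − 75 = 4.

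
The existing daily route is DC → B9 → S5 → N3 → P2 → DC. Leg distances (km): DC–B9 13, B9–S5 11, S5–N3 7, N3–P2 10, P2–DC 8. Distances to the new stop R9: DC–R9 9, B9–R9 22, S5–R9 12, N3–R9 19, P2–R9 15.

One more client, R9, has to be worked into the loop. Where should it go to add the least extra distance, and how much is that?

Adding 16 km by placing R9 on the P2–DC leg.

Insertion cost between consecutive stops i–j is d(i,R9) + d(R9,j) − d(i,j):
  between DC and B9: 9 + 22 − 13 = 18
  between B9 and S5: 22 + 12 − 11 = 23
  between S5 and N3: 12 + 19 − 7 = 24
  between N3 and P2: 19 + 15 − 10 = 24
  between P2 and DC: 15 + 9 − 8 = 16
Cheapest insertion is between P2 and DC, adding 16.
New total = 49 + 16 = 65.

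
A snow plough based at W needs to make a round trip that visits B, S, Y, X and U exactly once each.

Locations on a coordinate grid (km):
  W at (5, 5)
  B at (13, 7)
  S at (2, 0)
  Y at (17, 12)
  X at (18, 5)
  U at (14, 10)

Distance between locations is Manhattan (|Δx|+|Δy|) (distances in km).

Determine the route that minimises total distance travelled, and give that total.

W → B → S → Y → X → U → W: 10+18+27+8+9+14 = 86
W → B → S → Y → U → X → W: 10+18+27+5+9+13 = 82
W → B → S → X → Y → U → W: 10+18+21+8+5+14 = 76
W → B → S → X → U → Y → W: 10+18+21+9+5+19 = 82
W → B → S → U → Y → X → W: 10+18+22+5+8+13 = 76
W → B → S → U → X → Y → W: 10+18+22+9+8+19 = 86
W → B → Y → S → X → U → W: 10+9+27+21+9+14 = 90
W → B → Y → S → U → X → W: 10+9+27+22+9+13 = 90
W → B → Y → X → S → U → W: 10+9+8+21+22+14 = 84
W → B → Y → X → U → S → W: 10+9+8+9+22+8 = 66
W → B → Y → U → S → X → W: 10+9+5+22+21+13 = 80
W → B → Y → U → X → S → W: 10+9+5+9+21+8 = 62
W → B → X → S → Y → U → W: 10+7+21+27+5+14 = 84
W → B → X → S → U → Y → W: 10+7+21+22+5+19 = 84
… (46 more)
W → B → U → Y → X → S → W: 10+4+5+8+21+8 = 56  ← best
The minimum is 56.
One optimal route: W → B → U → Y → X → S → W (or its reverse).

Shortest round trip = 56 km.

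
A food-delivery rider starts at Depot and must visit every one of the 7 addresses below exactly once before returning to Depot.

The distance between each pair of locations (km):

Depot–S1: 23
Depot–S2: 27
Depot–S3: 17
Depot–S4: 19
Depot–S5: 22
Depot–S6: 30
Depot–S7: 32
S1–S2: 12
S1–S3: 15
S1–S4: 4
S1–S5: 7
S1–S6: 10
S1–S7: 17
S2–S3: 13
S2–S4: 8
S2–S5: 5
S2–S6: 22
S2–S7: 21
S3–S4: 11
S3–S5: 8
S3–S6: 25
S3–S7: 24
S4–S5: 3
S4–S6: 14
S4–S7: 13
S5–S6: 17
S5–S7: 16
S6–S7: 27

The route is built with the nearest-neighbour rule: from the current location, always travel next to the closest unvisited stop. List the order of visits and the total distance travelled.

Total distance 117 km via the nearest-neighbour route Depot → S3 → S5 → S4 → S1 → S6 → S2 → S7 → Depot.

From Depot: distances to unvisited — S3=17, S4=19, S5=22, S1=23, S2=27, S6=30, S7=32. Nearest is S3 (17).
From S3: distances to unvisited — S5=8, S4=11, S2=13, S1=15, S7=24, S6=25. Nearest is S5 (8).
From S5: distances to unvisited — S4=3, S2=5, S1=7, S7=16, S6=17. Nearest is S4 (3).
From S4: distances to unvisited — S1=4, S2=8, S7=13, S6=14. Nearest is S1 (4).
From S1: distances to unvisited — S6=10, S2=12, S7=17. Nearest is S6 (10).
From S6: distances to unvisited — S2=22, S7=27. Nearest is S2 (22).
From S2: distances to unvisited — S7=21. Nearest is S7 (21).
Return S7→Depot: 32.
Total = 17 + 8 + 3 + 4 + 10 + 22 + 21 + 32 = 117.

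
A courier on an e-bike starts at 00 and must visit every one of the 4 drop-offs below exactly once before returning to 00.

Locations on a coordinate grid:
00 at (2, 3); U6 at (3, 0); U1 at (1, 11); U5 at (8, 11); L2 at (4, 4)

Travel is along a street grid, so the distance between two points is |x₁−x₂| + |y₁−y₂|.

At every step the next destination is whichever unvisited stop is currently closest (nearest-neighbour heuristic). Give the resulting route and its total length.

Total distance 42 via the nearest-neighbour route 00 → L2 → U6 → U1 → U5 → 00.

00 → [L2:3 / U6:4 / U1:9 / U5:14] → L2 (3)
L2 → [U6:5 / U1:10 / U5:11] → U6 (5)
U6 → [U1:13 / U5:16] → U1 (13)
U1 → [U5:7] → U5 (7)
Return U5→00: 14.
Total = 3 + 5 + 13 + 7 + 14 = 42.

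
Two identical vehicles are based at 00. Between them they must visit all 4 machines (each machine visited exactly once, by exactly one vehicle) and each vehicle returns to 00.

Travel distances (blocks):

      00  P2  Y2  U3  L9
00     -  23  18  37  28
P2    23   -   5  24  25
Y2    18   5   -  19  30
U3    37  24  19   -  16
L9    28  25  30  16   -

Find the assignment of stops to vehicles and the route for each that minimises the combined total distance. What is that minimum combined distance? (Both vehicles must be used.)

There are 2^3 − 1 = 7 ways to divide the 4 stops into two non-empty groups. For each, the best each vehicle can do is its own shortest tour through its group:
  {P2} + {Y2, U3, L9}: 46 + 81 = 127
  {Y2} + {P2, U3, L9}: 36 + 91 = 127
  {P2, Y2} + {U3, L9}: 46 + 81 = 127
  {U3} + {P2, Y2, L9}: 74 + 76 = 150
  {P2, U3} + {Y2, L9}: 84 + 76 = 160
  {Y2, U3} + {P2, L9}: 74 + 76 = 150
  … (7 splits in total)
Best: vehicle 1 00 → P2 → 00 = 46; vehicle 2 00 → Y2 → U3 → L9 → 00 = 81; combined 127.

Minimum combined distance: 127 blocks.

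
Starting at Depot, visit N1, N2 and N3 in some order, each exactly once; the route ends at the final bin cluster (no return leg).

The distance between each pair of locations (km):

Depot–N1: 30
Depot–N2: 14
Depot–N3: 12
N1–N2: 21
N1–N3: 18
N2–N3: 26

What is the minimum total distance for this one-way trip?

51 km — the minimum one-way total.

There are 3! = 6 possible orderings.
Depot - N1 - N2 - N3: 30+21+26 = 77
Depot - N1 - N3 - N2: 30+18+26 = 74
Depot - N2 - N1 - N3: 14+21+18 = 53
Depot - N2 - N3 - N1: 14+26+18 = 58
Depot - N3 - N1 - N2: 12+18+21 = 51
Depot - N3 - N2 - N1: 12+26+21 = 59
The minimum is 51.
One shortest path: Depot → N3 → N1 → N2.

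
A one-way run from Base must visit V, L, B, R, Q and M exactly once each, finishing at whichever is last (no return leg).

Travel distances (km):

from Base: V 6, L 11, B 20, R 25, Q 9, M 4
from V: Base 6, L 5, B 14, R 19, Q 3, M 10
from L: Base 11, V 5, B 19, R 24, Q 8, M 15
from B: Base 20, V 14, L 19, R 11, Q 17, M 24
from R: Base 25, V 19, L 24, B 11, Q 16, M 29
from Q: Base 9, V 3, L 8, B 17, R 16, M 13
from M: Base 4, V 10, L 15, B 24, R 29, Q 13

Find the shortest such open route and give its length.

54 km — the minimum one-way total.

There are 6! = 720 possible orderings.
Base → V → L → B → R → Q → M: 6+5+19+11+16+13 = 70
Base → V → L → B → R → M → Q: 6+5+19+11+29+13 = 83
Base → V → L → B → Q → R → M: 6+5+19+17+16+29 = 92
Base → V → L → B → Q → M → R: 6+5+19+17+13+29 = 89
Base → V → L → B → M → R → Q: 6+5+19+24+29+16 = 99
Base → V → L → B → M → Q → R: 6+5+19+24+13+16 = 83
Base → V → L → R → B → Q → M: 6+5+24+11+17+13 = 76
Base → V → L → R → B → M → Q: 6+5+24+11+24+13 = 83
… (712 more)
Base → M → V → L → Q → R → B: 4+10+5+8+16+11 = 54  ← best
The minimum is 54.
One shortest path: Base → M → V → L → Q → R → B.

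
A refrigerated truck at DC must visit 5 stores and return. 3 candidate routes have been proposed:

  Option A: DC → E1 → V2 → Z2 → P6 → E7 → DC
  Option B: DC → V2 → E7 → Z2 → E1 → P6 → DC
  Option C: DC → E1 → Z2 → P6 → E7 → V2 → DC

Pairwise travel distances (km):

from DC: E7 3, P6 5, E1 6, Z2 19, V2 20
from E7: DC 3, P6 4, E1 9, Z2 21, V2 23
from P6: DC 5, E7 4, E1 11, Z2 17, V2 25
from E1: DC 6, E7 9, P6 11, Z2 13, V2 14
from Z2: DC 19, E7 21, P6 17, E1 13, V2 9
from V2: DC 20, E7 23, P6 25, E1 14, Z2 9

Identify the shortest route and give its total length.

Option A: 6 + 14 + 9 + 17 + 4 + 3 = 53
Option B: 20 + 23 + 21 + 13 + 11 + 5 = 93
Option C: 6 + 13 + 17 + 4 + 23 + 20 = 83

53 km — Option A is the shortest.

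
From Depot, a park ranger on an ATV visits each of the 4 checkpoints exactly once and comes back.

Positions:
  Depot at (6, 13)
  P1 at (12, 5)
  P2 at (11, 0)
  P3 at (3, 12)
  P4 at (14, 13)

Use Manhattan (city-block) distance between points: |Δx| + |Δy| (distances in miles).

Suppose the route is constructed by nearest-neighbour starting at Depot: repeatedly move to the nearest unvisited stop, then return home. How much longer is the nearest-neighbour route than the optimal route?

From Depot: P3=4, P4=8, P1=14, P2=18 → choose P3 (4).
From P3: P4=12, P1=16, P2=20 → choose P4 (12).
From P4: P1=10, P2=16 → choose P1 (10).
From P1: P2=6 → choose P2 (6).
NN route Depot → P3 → P4 → P1 → P2 → Depot costs 50.
Optimal: Depot → P3 → P2 → P1 → P4 → Depot costs 48 (by enumerating all 12 distinct tours).
Excess = 50 − 48 = 2.

2 miles longer than the optimal tour.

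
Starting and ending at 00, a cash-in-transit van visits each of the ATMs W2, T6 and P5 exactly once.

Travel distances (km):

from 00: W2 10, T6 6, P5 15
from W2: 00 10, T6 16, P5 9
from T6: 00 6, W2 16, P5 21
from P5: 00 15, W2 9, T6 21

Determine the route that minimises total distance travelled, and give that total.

Shortest round trip = 46 km.

00-W2-T6-P5-00: 10+16+21+15 = 62
00-W2-P5-T6-00: 10+9+21+6 = 46
00-T6-W2-P5-00: 6+16+9+15 = 46
The minimum is 46.
One optimal route: 00 → W2 → P5 → T6 → 00 (or its reverse).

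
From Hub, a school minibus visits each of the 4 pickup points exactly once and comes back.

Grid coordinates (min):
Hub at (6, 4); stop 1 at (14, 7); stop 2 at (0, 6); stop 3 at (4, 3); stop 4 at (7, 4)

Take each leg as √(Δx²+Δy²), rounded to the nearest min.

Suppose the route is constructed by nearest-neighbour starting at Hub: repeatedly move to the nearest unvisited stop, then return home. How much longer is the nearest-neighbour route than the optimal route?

From Hub: stop 4=1, stop 3=2, stop 2=6, stop 1=9 → choose stop 4 (1).
From stop 4: stop 3=3, stop 2=7, stop 1=8 → choose stop 3 (3).
From stop 3: stop 2=5, stop 1=11 → choose stop 2 (5).
From stop 2: stop 1=14 → choose stop 1 (14).
NN route Hub → stop 4 → stop 3 → stop 2 → stop 1 → Hub costs 32.
Optimal: Hub → stop 3 → stop 2 → stop 1 → stop 4 → Hub costs 30 (by enumerating all 12 distinct tours).
Excess = 32 − 30 = 2.

Excess over optimum: 2 min.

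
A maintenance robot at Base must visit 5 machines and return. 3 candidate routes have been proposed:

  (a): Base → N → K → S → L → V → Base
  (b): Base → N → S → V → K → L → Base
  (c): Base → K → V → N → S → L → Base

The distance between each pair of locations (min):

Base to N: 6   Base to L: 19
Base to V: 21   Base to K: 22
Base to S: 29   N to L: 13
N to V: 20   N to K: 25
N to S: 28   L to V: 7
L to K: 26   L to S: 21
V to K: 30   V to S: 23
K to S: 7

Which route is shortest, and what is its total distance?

(a): 6 + 25 + 7 + 21 + 7 + 21 = 87
(b): 6 + 28 + 23 + 30 + 26 + 19 = 132
(c): 22 + 30 + 20 + 28 + 21 + 19 = 140

87 min — (a) is the shortest.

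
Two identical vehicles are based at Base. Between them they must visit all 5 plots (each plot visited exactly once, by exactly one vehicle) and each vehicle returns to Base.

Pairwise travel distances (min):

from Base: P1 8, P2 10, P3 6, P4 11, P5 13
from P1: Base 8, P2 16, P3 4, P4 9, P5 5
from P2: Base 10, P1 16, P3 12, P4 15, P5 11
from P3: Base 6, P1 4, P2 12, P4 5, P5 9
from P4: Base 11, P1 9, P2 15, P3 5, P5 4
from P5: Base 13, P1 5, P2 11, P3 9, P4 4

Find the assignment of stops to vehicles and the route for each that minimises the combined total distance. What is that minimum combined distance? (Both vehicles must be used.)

48 min — the smallest possible combined total.

Check every non-empty split of the stops between the two vehicles; for each half take its own optimal tour:
  {P1} + {P2, P3, P4, P5}: 16 + 36 = 52
  {P2} + {P1, P3, P4, P5}: 20 + 28 = 48
  {P1, P2} + {P3, P4, P5}: 34 + 28 = 62
  {P3} + {P1, P2, P4, P5}: 12 + 42 = 54
  {P1, P3} + {P2, P4, P5}: 18 + 36 = 54
  {P2, P3} + {P1, P4, P5}: 28 + 28 = 56
  … (15 splits in total)
Best: vehicle 1 Base → P2 → Base = 20; vehicle 2 Base → P1 → P5 → P4 → P3 → Base = 28; combined 48.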